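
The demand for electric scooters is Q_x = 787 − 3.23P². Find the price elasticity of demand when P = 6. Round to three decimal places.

-0.347

At P = 6, Q_x = 670.72.
dQ_x/dP = −2·3.23·P = −38.76.
Point elasticity E = (dQ_x/dP)·(P/Q_x) = -38.76 × 6/670.72 ≈ -0.347.
|E| < 1, so demand is inelastic at this price.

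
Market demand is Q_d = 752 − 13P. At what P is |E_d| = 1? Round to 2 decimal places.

For linear demand Q_d = a − bP, E = −bP/(a − bP). |E| = 1 ⇒ bP = a − bP ⇒ P = a/(2b).
P = 752/(2·13) ≈ 28.92.

28.92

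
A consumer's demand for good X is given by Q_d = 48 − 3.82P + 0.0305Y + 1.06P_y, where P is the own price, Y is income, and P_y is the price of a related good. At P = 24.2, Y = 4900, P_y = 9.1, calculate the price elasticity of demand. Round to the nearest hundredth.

-0.81

Q_d = 48 − 3.82(24.2) + 0.0305(4900) + 1.06(9.1) = 48 − 92.444 + 149.45 + 9.646 = 114.652.
∂Q_d/∂P = −3.82, so E_p = (−3.82)·(24.2/114.652) ≈ -0.81.
|E_p| < 1: demand is inelastic.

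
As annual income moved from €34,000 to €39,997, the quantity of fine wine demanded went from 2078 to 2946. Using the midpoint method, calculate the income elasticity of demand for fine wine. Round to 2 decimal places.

%ΔQ = (2946 − 2078)/[(2078+2946)/2] = 868/2512 ≈ 0.3455.
%ΔY = (39,997 − 34,000)/[(34,000+39,997)/2] = 5997/36998.5 ≈ 0.1621.
E_I = %ΔQ/%ΔY ≈ 2.13.
E_I > 1: normal good (luxury).

2.13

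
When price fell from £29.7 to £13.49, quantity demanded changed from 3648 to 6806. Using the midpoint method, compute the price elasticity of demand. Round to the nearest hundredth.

-0.80

%ΔQ = (6806 − 3648)/[(3648 + 6806)/2] = 3158/5227 ≈ 0.6042.
%Δp = (13.49 − 29.7)/[(29.7 + 13.49)/2] = -16.21/21.595 ≈ -0.7506.
Arc elasticity E = %ΔQ/%Δp ≈ 0.6042/-0.7506 ≈ -0.80.
|E| < 1: demand is inelastic over this range.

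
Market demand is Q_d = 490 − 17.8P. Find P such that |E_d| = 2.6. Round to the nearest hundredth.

19.88

Set −bP/(a − bP) = −2.6 ⇒ bP = 2.6(a − bP) ⇒ bP(1+2.6) = 2.6·a.
P = 2.6·490/(17.8·3.6) ≈ 19.88.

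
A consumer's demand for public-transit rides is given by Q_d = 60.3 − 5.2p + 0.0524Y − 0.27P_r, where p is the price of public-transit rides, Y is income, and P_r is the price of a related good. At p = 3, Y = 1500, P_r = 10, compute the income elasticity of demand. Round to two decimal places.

Q_d = 60.3 − 5.2(3) + 0.0524(1500) − 0.27(10) = 60.3 − 15.6 + 78.6 − 2.7 = 120.6.
∂Q_d/∂Y = +0.0524, so E_I = 0.0524·(1500/120.6) ≈ 0.65.
E_I ∈ (0,1): normal good (necessity).

0.65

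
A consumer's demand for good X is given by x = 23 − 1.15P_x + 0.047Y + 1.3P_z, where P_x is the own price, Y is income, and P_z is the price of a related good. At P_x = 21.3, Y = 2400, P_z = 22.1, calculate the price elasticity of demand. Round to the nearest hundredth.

At the given point, x = 23 − 1.15(21.3) + 0.047(2400) + 1.3(22.1) = 23 − 24.495 + 112.8 + 28.73 = 140.035.
∂x/∂P_x = −1.15, so E_p = (−1.15)·(21.3/140.035) ≈ -0.17.
|E_p| < 1: demand is inelastic.

-0.17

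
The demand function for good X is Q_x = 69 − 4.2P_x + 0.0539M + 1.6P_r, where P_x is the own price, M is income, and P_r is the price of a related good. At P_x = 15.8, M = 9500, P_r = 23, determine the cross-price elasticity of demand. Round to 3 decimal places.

Evaluating quantity at (P_x, M, P_r) gives Q_x = 69 − 4.2(15.8) + 0.0539(9500) + 1.6(23) = 69 − 66.36 + 512.05 + 36.8 = 551.49.
∂Q_x/∂P_r = +1.6, so E_xy = 1.6·(23/551.49) ≈ 0.067.
E_xy > 0: the goods are substitutes.

0.067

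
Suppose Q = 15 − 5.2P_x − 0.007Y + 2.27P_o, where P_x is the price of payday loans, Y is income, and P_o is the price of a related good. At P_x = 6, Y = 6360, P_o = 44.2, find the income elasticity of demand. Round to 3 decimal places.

-1.124

First evaluate Q: 15 − 5.2(6) − 0.007(6360) + 2.27(44.2) = 15 − 31.2 − 44.52 + 100.334 = 39.614.
∂Q/∂Y = −0.007, so E_I = -0.007·(6360/39.614) ≈ -1.124.
E_I < 0: inferior good.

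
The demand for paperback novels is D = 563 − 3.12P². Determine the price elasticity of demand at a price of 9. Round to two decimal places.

At P = 9, D = 310.28.
dD/dP = −2·3.12·P = −56.16.
Point elasticity E = (dD/dP)·(P/D) = -56.16 × 9/310.28 ≈ -1.63.
|E| > 1, so demand is elastic at this price.

-1.63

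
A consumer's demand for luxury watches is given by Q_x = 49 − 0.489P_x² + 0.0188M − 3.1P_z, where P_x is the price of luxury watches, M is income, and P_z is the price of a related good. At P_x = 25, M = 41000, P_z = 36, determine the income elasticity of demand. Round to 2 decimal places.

At the given point, Q_x = 49 − 0.489(25)² + 0.0188(41000) − 3.1(36) = 49 − 305.625 + 770.8 − 111.6 = 402.575.
∂Q_x/∂M = +0.0188, so E_I = 0.0188·(41000/402.575) ≈ 1.91.
E_I > 1: normal good (luxury).

1.91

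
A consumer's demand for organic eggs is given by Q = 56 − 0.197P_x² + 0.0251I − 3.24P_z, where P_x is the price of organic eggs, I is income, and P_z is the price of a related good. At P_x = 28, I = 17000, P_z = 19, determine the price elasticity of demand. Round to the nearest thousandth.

Q = 56 − 0.197(28)² + 0.0251(17000) − 3.24(19) = 56 − 154.448 + 426.7 − 61.56 = 266.692.
∂Q/∂P_x = −2·0.197·P_x = -11.032, so E_p = -11.032·(28/266.692) ≈ -1.158.
|E_p| > 1: demand is elastic.

-1.158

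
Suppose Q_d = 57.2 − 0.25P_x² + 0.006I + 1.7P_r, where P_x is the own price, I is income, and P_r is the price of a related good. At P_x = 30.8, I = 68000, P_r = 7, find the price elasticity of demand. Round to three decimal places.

-1.977

First evaluate Q_d: 57.2 − 0.25(30.8)² + 0.006(68000) + 1.7(7) = 57.2 − 237.16 + 408 + 11.9 = 239.94.
∂Q_d/∂P_x = −2·0.25·P_x = -15.4, so E_p = -15.4·(30.8/239.94) ≈ -1.977.
|E_p| > 1: demand is elastic.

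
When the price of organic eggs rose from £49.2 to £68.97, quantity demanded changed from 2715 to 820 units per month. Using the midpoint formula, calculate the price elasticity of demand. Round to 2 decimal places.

-3.20

%Δq = (820 − 2715)/[(2715 + 820)/2] = -1895/1767.5 ≈ -1.0721.
%Δp = (68.97 − 49.2)/[(49.2 + 68.97)/2] = 19.77/59.085 ≈ 0.3346.
Arc elasticity E = %Δq/%Δp ≈ -1.0721/0.3346 ≈ -3.20.
|E| > 1: demand is elastic over this range.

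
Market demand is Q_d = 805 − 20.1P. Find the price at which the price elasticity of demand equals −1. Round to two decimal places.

20.02

For linear demand Q_d = a − bP, E = −bP/(a − bP). |E| = 1 ⇒ bP = a − bP ⇒ P = a/(2b).
P = 805/(2·20.1) ≈ 20.02.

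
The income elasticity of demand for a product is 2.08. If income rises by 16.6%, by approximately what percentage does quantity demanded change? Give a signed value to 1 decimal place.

34.5

%ΔQ ≈ E × %ΔI = (2.08) × (16.6%) ≈ 34.5%.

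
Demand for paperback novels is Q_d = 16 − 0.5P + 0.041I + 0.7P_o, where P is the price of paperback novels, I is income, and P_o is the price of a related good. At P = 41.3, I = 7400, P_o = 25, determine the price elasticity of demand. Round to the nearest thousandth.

At the given point, Q_d = 16 − 0.5(41.3) + 0.041(7400) + 0.7(25) = 16 − 20.65 + 303.4 + 17.5 = 316.25.
∂Q_d/∂P = −0.5, so E_p = (−0.5)·(41.3/316.25) ≈ -0.065.
|E_p| < 1: demand is inelastic.

-0.065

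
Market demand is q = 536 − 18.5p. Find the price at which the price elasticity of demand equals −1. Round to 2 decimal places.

14.49

For linear demand q = a − bp, E = −bp/(a − bp). |E| = 1 ⇒ bp = a − bp ⇒ p = a/(2b).
p = 536/(2·18.5) ≈ 14.49.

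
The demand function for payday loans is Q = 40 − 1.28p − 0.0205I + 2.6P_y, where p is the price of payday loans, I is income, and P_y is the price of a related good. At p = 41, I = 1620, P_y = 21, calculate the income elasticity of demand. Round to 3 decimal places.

First evaluate Q: 40 − 1.28(41) − 0.0205(1620) + 2.6(21) = 40 − 52.48 − 33.21 + 54.6 = 8.91.
∂Q/∂I = −0.0205, so E_I = -0.0205·(1620/8.91) ≈ -3.727.
E_I < 0: inferior good.

-3.727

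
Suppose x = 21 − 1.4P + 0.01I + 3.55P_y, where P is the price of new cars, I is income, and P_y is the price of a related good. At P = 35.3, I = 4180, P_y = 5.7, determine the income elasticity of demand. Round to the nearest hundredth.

1.24

First evaluate x: 21 − 1.4(35.3) + 0.01(4180) + 3.55(5.7) = 21 − 49.42 + 41.8 + 20.235 = 33.615.
∂x/∂I = +0.01, so E_I = 0.01·(4180/33.615) ≈ 1.24.
E_I > 1: normal good (luxury).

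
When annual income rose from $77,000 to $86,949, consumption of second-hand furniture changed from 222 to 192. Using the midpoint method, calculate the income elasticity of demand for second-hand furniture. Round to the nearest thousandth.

-1.194

%ΔQ = (192 − 222)/[(222+192)/2] = -30/207 ≈ -0.1449.
%ΔY = (86,949 − 77,000)/[(77,000+86,949)/2] = 9949/81974.5 ≈ 0.1214.
E_I = %ΔQ/%ΔY ≈ -1.194.
E_I < 0: inferior good.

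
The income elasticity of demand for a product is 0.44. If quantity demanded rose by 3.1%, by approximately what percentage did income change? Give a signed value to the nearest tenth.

7.0

%ΔQ ≈ E × %ΔI ⇒ %ΔI = %ΔQ / E = (3.1%)/(0.44) ≈ 7.0%.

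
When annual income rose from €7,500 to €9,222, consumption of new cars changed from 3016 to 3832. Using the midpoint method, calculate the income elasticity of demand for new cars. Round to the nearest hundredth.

1.16

%ΔQ = (3832 − 3016)/[(3016+3832)/2] = 816/3424 ≈ 0.2383.
%ΔI = (9,222 − 7,500)/[(7,500+9,222)/2] = 1722/8361 ≈ 0.2060.
E_I = %ΔQ/%ΔI ≈ 1.16.
E_I > 1: normal good (luxury).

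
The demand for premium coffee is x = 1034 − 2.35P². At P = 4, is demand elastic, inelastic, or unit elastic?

inelastic

At P = 4, x = 996.4.
dx/dP = −2·2.35·P = −18.8.
Point elasticity E = (dx/dP)·(P/x) = -18.8 × 4/996.4 ≈ -0.075.
|E| ≈ 0.075 < 1, so demand is inelastic.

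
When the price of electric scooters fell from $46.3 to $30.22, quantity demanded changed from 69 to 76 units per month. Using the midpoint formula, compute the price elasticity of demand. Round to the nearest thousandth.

%Δq = (76 − 69)/[(69 + 76)/2] = 7/72.5 ≈ 0.0966.
%ΔP = (30.22 − 46.3)/[(46.3 + 30.22)/2] = -16.08/38.26 ≈ -0.4203.
Arc elasticity E = %Δq/%ΔP ≈ 0.0966/-0.4203 ≈ -0.230.
|E| < 1: demand is inelastic over this range.

-0.230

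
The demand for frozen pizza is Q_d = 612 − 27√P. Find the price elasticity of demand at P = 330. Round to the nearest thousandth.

-2.018

At P = 330, Q_d = 121.5206.
dQ_d/dP = −27/(2√P) = −27/(2·18.1659).
Point elasticity E = (dQ_d/dP)·(P/Q_d) = -0.7432 × 330/121.5206 ≈ -2.018.
|E| > 1, so demand is elastic at this price.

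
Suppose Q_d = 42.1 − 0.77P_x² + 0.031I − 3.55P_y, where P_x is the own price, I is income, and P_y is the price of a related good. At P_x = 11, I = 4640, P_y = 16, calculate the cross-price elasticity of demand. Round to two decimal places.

Evaluating quantity at (P_x, I, P_y) gives Q_d = 42.1 − 0.77(11)² + 0.031(4640) − 3.55(16) = 42.1 − 93.17 + 143.84 − 56.8 = 35.97.
∂Q_d/∂P_y = −3.55, so E_xy = -3.55·(16/35.97) ≈ -1.58.
E_xy < 0: the goods are complements.

-1.58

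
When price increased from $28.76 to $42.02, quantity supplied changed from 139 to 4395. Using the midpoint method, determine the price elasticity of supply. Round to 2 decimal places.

%Δq = (4395 − 139)/[(139 + 4395)/2] = 4256/2267 ≈ 1.8774.
%Δp = (42.02 − 28.76)/[(28.76 + 42.02)/2] = 13.26/35.39 ≈ 0.3747.
Arc elasticity E = %Δq/%Δp ≈ 1.8774/0.3747 ≈ 5.01.
|E| > 1: supply is elastic over this range.

5.01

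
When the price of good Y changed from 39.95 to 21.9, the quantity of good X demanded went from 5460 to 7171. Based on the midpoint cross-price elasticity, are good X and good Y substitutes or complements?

%ΔQ_x = (7171 − 5460)/[(5460+7171)/2] = 1711/6315.5 ≈ 0.2709.
%ΔP_y = (21.9 − 39.95)/[(39.95+21.9)/2] ≈ -0.5837.
E_xy = 0.2709/-0.5837 ≈ -0.464.
E_xy < 0, so the goods are complements.

complements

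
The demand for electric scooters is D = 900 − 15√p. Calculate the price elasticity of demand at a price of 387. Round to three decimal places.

At p = 387, D = 604.9153.
dD/dp = −15/(2√p) = −15/(2·19.6723).
Point elasticity E = (dD/dp)·(p/D) = -0.3812 × 387/604.9153 ≈ -0.244.
|E| < 1, so demand is inelastic at this price.

-0.244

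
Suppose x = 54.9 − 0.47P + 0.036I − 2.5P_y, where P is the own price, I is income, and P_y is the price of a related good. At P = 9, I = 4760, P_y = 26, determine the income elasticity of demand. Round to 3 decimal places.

1.091

At the given point, x = 54.9 − 0.47(9) + 0.036(4760) − 2.5(26) = 54.9 − 4.23 + 171.36 − 65 = 157.03.
∂x/∂I = +0.036, so E_I = 0.036·(4760/157.03) ≈ 1.091.
E_I > 1: normal good (luxury).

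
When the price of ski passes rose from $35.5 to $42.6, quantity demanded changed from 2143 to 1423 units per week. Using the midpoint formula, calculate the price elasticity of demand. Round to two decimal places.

%ΔQ = (1423 − 2143)/[(2143 + 1423)/2] = -720/1783 ≈ -0.4038.
%ΔP = (42.6 − 35.5)/[(35.5 + 42.6)/2] = 7.1/39.05 ≈ 0.1818.
Arc elasticity E = %ΔQ/%ΔP ≈ -0.4038/0.1818 ≈ -2.22.
|E| > 1: demand is elastic over this range.

-2.22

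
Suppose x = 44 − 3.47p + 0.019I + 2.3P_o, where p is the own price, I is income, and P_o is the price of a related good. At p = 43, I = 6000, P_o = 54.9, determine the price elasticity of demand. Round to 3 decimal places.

At the given point, x = 44 − 3.47(43) + 0.019(6000) + 2.3(54.9) = 44 − 149.21 + 114 + 126.27 = 135.06.
∂x/∂p = −3.47, so E_p = (−3.47)·(43/135.06) ≈ -1.105.
|E_p| > 1: demand is elastic.

-1.105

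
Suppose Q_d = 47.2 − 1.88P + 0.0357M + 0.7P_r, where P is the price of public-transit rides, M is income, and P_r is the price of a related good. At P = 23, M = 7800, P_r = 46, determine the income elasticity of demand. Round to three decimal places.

0.885

Q_d = 47.2 − 1.88(23) + 0.0357(7800) + 0.7(46) = 47.2 − 43.24 + 278.46 + 32.2 = 314.62.
∂Q_d/∂M = +0.0357, so E_I = 0.0357·(7800/314.62) ≈ 0.885.
E_I ∈ (0,1): normal good (necessity).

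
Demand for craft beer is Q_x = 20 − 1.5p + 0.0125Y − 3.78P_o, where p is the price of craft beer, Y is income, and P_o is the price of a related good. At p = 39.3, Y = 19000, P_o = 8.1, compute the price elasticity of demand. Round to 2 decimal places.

-0.35

Evaluating quantity at (p, Y, P_o) gives Q_x = 20 − 1.5(39.3) + 0.0125(19000) − 3.78(8.1) = 20 − 58.95 + 237.5 − 30.618 = 167.932.
∂Q_x/∂p = −1.5, so E_p = (−1.5)·(39.3/167.932) ≈ -0.35.
|E_p| < 1: demand is inelastic.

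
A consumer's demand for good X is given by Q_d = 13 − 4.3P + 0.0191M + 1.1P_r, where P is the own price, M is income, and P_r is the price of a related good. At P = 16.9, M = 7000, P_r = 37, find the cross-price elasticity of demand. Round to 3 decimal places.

First evaluate Q_d: 13 − 4.3(16.9) + 0.0191(7000) + 1.1(37) = 13 − 72.67 + 133.7 + 40.7 = 114.73.
∂Q_d/∂P_r = +1.1, so E_xy = 1.1·(37/114.73) ≈ 0.355.
E_xy > 0: the goods are substitutes.

0.355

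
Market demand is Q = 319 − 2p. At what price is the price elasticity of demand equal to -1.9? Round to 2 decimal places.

Set −bp/(a − bp) = −1.9 ⇒ bp = 1.9(a − bp) ⇒ bp(1+1.9) = 1.9·a.
p = 1.9·319/(2·2.9) = 104.50.

104.50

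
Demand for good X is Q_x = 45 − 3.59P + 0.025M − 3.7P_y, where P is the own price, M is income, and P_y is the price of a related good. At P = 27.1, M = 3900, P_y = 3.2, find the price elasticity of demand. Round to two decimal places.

-2.92

Substituting, Q_x = 45 − 3.59(27.1) + 0.025(3900) − 3.7(3.2) = 45 − 97.289 + 97.5 − 11.84 = 33.371.
∂Q_x/∂P = −3.59, so E_p = (−3.59)·(27.1/33.371) ≈ -2.92.
|E_p| > 1: demand is elastic.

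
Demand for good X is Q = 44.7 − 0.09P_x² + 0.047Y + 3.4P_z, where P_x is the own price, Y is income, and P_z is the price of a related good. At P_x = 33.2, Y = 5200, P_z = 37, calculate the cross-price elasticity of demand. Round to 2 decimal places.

Q = 44.7 − 0.09(33.2)² + 0.047(5200) + 3.4(37) = 44.7 − 99.2016 + 244.4 + 125.8 = 315.6984.
∂Q/∂P_z = +3.4, so E_xy = 3.4·(37/315.6984) ≈ 0.40.
E_xy > 0: the goods are substitutes.

0.40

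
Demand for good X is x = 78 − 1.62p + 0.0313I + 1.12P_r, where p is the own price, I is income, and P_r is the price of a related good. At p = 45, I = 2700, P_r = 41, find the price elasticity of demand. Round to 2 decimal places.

Substituting, x = 78 − 1.62(45) + 0.0313(2700) + 1.12(41) = 78 − 72.9 + 84.51 + 45.92 = 135.53.
∂x/∂p = −1.62, so E_p = (−1.62)·(45/135.53) ≈ -0.54.
|E_p| < 1: demand is inelastic.

-0.54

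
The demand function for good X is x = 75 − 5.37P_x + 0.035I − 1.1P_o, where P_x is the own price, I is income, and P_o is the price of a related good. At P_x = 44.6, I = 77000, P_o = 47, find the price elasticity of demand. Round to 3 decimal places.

-0.097

First evaluate x: 75 − 5.37(44.6) + 0.035(77000) − 1.1(47) = 75 − 239.502 + 2695 − 51.7 = 2478.798.
∂x/∂P_x = −5.37, so E_p = (−5.37)·(44.6/2478.798) ≈ -0.097.
|E_p| < 1: demand is inelastic.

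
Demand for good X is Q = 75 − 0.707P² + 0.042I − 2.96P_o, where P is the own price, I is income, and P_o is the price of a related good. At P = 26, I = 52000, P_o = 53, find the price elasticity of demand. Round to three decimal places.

At the given point, Q = 75 − 0.707(26)² + 0.042(52000) − 2.96(53) = 75 − 477.932 + 2184 − 156.88 = 1624.188.
∂Q/∂P = −2·0.707·P = -36.764, so E_p = -36.764·(26/1624.188) ≈ -0.589.
|E_p| < 1: demand is inelastic.

-0.589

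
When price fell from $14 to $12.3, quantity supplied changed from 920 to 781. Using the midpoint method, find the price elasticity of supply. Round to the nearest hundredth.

%ΔQ = (781 − 920)/[(920 + 781)/2] = -139/850.5 ≈ -0.1634.
%Δp = (12.3 − 14)/[(14 + 12.3)/2] = -1.7/13.15 ≈ -0.1293.
Arc elasticity E = %ΔQ/%Δp ≈ -0.1634/-0.1293 ≈ 1.26.
|E| > 1: supply is elastic over this range.

1.26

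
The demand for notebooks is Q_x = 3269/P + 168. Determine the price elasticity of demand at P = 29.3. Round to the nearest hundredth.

At P = 29.3, Q_x = 279.57.
dQ_x/dP = −3269/P² = −3.8078.
Point elasticity E = (dQ_x/dP)·(P/Q_x) = -3.8078 × 29.3/279.57 ≈ -0.40.
|E| < 1, so demand is inelastic at this price.

-0.40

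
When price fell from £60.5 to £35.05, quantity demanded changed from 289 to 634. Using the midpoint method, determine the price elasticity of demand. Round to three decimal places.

%ΔQ = (634 − 289)/[(289 + 634)/2] = 345/461.5 ≈ 0.7476.
%Δp = (35.05 − 60.5)/[(60.5 + 35.05)/2] = -25.45/47.775 ≈ -0.5327.
Arc elasticity E = %ΔQ/%Δp ≈ 0.7476/-0.5327 ≈ -1.403.
|E| > 1: demand is elastic over this range.

-1.403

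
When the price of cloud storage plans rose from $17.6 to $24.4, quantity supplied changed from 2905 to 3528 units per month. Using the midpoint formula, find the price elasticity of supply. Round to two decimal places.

%ΔQ = (3528 − 2905)/[(2905 + 3528)/2] = 623/3216.5 ≈ 0.1937.
%Δp = (24.4 − 17.6)/[(17.6 + 24.4)/2] = 6.8/21 ≈ 0.3238.
Arc elasticity E = %ΔQ/%Δp ≈ 0.1937/0.3238 ≈ 0.60.
|E| < 1: supply is inelastic over this range.

0.60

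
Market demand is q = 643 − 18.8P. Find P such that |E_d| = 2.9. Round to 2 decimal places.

25.43

Set −bP/(a − bP) = −2.9 ⇒ bP = 2.9(a − bP) ⇒ bP(1+2.9) = 2.9·a.
P = 2.9·643/(18.8·3.9) ≈ 25.43.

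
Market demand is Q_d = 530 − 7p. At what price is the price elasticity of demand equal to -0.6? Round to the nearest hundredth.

28.39

Set −bp/(a − bp) = −0.6 ⇒ bp = 0.6(a − bp) ⇒ bp(1+0.6) = 0.6·a.
p = 0.6·530/(7·1.6) ≈ 28.39.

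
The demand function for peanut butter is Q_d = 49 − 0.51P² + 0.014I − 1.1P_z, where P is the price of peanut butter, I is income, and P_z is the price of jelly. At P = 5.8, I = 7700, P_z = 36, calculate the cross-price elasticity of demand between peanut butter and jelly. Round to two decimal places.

-0.40

Q_d = 49 − 0.51(5.8)² + 0.014(7700) − 1.1(36) = 49 − 17.1564 + 107.8 − 39.6 = 100.0436.
∂Q_d/∂P_z = −1.1, so E_xy = -1.1·(36/100.0436) ≈ -0.40.
E_xy < 0: the goods are complements.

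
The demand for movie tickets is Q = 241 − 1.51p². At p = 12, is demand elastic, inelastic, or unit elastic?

elastic

At p = 12, Q = 23.56.
dQ/dp = −2·1.51·p = −36.24.
Point elasticity E = (dQ/dp)·(p/Q) = -36.24 × 12/23.56 ≈ -18.458.
|E| ≈ 18.458 > 1, so demand is elastic.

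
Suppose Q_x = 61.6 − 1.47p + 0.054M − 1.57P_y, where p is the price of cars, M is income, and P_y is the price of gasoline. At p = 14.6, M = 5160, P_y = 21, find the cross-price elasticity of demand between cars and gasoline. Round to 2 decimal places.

Q_x = 61.6 − 1.47(14.6) + 0.054(5160) − 1.57(21) = 61.6 − 21.462 + 278.64 − 32.97 = 285.808.
∂Q_x/∂P_y = −1.57, so E_xy = -1.57·(21/285.808) ≈ -0.12.
E_xy < 0: the goods are complements.

-0.12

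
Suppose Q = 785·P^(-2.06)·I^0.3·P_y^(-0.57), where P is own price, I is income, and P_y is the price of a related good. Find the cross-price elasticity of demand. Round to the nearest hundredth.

-0.57

For a Cobb–Douglas (constant-elasticity) form Q = A·P_y^α·…, the elasticity with respect to P_y equals the exponent α at every point.
Here the exponent on P_y is -0.57, so the cross-price elasticity of demand is -0.57.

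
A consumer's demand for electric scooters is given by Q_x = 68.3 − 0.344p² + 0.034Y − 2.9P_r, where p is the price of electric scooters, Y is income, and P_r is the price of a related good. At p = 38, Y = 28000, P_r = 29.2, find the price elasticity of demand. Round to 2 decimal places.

Substituting, Q_x = 68.3 − 0.344(38)² + 0.034(28000) − 2.9(29.2) = 68.3 − 496.736 + 952 − 84.68 = 438.884.
∂Q_x/∂p = −2·0.344·p = -26.144, so E_p = -26.144·(38/438.884) ≈ -2.26.
|E_p| > 1: demand is elastic.

-2.26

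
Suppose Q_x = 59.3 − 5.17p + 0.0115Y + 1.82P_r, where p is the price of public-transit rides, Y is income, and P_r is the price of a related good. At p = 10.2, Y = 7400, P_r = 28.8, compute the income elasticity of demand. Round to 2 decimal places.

0.59

At the given point, Q_x = 59.3 − 5.17(10.2) + 0.0115(7400) + 1.82(28.8) = 59.3 − 52.734 + 85.1 + 52.416 = 144.082.
∂Q_x/∂Y = +0.0115, so E_I = 0.0115·(7400/144.082) ≈ 0.59.
E_I ∈ (0,1): normal good (necessity).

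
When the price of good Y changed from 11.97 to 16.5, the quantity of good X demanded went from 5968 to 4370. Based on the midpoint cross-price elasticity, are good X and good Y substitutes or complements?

complements

%ΔQ_x = (4370 − 5968)/[(5968+4370)/2] = -1598/5169 ≈ -0.3092.
%ΔP_y = (16.5 − 11.97)/[(11.97+16.5)/2] ≈ 0.3182.
E_xy = -0.3092/0.3182 ≈ -0.971.
E_xy < 0, so the goods are complements.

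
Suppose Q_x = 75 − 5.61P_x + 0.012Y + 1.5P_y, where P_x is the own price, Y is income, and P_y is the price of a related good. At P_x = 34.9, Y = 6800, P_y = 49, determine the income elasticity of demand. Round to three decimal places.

At the given point, Q_x = 75 − 5.61(34.9) + 0.012(6800) + 1.5(49) = 75 − 195.789 + 81.6 + 73.5 = 34.311.
∂Q_x/∂Y = +0.012, so E_I = 0.012·(6800/34.311) ≈ 2.378.
E_I > 1: normal good (luxury).

2.378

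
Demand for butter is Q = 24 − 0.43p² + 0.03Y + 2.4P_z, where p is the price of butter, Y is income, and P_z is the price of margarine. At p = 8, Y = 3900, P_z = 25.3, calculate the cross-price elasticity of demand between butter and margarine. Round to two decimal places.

At the given point, Q = 24 − 0.43(8)² + 0.03(3900) + 2.4(25.3) = 24 − 27.52 + 117 + 60.72 = 174.2.
∂Q/∂P_z = +2.4, so E_xy = 2.4·(25.3/174.2) ≈ 0.35.
E_xy > 0: the goods are substitutes.

0.35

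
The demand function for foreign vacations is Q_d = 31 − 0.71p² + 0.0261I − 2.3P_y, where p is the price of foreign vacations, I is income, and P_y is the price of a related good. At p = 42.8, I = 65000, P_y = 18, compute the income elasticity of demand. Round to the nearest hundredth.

Evaluating quantity at (p, I, P_y) gives Q_d = 31 − 0.71(42.8)² + 0.0261(65000) − 2.3(18) = 31 − 1300.6064 + 1696.5 − 41.4 = 385.4936.
∂Q_d/∂I = +0.0261, so E_I = 0.0261·(65000/385.4936) ≈ 4.40.
E_I > 1: normal good (luxury).

4.40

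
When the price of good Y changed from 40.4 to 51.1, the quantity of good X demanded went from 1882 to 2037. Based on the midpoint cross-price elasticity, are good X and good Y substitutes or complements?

%ΔQ_x = (2037 − 1882)/[(1882+2037)/2] = 155/1959.5 ≈ 0.0791.
%ΔP_y = (51.1 − 40.4)/[(40.4+51.1)/2] ≈ 0.2339.
E_xy = 0.0791/0.2339 ≈ 0.338.
E_xy > 0, so the goods are substitutes.

substitutes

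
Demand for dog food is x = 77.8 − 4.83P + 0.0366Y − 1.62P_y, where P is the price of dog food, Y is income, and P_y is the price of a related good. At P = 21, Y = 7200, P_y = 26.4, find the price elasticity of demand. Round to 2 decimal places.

-0.51

At the given point, x = 77.8 − 4.83(21) + 0.0366(7200) − 1.62(26.4) = 77.8 − 101.43 + 263.52 − 42.768 = 197.122.
∂x/∂P = −4.83, so E_p = (−4.83)·(21/197.122) ≈ -0.51.
|E_p| < 1: demand is inelastic.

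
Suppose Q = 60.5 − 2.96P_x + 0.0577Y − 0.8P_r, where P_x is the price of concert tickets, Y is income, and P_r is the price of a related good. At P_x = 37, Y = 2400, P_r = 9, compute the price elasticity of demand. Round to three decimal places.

Evaluating quantity at (P_x, Y, P_r) gives Q = 60.5 − 2.96(37) + 0.0577(2400) − 0.8(9) = 60.5 − 109.52 + 138.48 − 7.2 = 82.26.
∂Q/∂P_x = −2.96, so E_p = (−2.96)·(37/82.26) ≈ -1.331.
|E_p| > 1: demand is elastic.

-1.331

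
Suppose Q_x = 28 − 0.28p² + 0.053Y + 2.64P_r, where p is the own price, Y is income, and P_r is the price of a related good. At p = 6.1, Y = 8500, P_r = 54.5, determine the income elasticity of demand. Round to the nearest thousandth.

Substituting, Q_x = 28 − 0.28(6.1)² + 0.053(8500) + 2.64(54.5) = 28 − 10.4188 + 450.5 + 143.88 = 611.9612.
∂Q_x/∂Y = +0.053, so E_I = 0.053·(8500/611.9612) ≈ 0.736.
E_I ∈ (0,1): normal good (necessity).

0.736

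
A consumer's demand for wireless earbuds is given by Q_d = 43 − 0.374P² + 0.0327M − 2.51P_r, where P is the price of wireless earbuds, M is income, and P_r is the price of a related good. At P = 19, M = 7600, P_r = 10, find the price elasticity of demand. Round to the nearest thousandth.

-2.055

Substituting, Q_d = 43 − 0.374(19)² + 0.0327(7600) − 2.51(10) = 43 − 135.014 + 248.52 − 25.1 = 131.406.
∂Q_d/∂P = −2·0.374·P = -14.212, so E_p = -14.212·(19/131.406) ≈ -2.055.
|E_p| > 1: demand is elastic.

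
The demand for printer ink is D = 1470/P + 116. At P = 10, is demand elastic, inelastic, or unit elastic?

inelastic

At P = 10, D = 263.
dD/dP = −1470/P² = −14.7.
Point elasticity E = (dD/dP)·(P/D) = -14.7 × 10/263 ≈ -0.559.
|E| ≈ 0.559 < 1, so demand is inelastic.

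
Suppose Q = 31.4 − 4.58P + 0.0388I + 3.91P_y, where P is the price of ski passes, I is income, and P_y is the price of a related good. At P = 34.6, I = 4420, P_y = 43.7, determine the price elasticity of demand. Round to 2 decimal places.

Evaluating quantity at (P, I, P_y) gives Q = 31.4 − 4.58(34.6) + 0.0388(4420) + 3.91(43.7) = 31.4 − 158.468 + 171.496 + 170.867 = 215.295.
∂Q/∂P = −4.58, so E_p = (−4.58)·(34.6/215.295) ≈ -0.74.
|E_p| < 1: demand is inelastic.

-0.74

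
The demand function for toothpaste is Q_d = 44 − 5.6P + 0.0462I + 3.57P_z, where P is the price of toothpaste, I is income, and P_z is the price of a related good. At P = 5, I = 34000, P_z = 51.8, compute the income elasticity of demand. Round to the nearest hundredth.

0.89

First evaluate Q_d: 44 − 5.6(5) + 0.0462(34000) + 3.57(51.8) = 44 − 28 + 1570.8 + 184.926 = 1771.726.
∂Q_d/∂I = +0.0462, so E_I = 0.0462·(34000/1771.726) ≈ 0.89.
E_I ∈ (0,1): normal good (necessity).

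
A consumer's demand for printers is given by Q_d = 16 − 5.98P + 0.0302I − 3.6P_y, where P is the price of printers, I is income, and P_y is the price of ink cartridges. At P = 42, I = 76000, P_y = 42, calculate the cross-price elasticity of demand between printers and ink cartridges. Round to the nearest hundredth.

-0.08

Evaluating quantity at (P, I, P_y) gives Q_d = 16 − 5.98(42) + 0.0302(76000) − 3.6(42) = 16 − 251.16 + 2295.2 − 151.2 = 1908.84.
∂Q_d/∂P_y = −3.6, so E_xy = -3.6·(42/1908.84) ≈ -0.08.
E_xy < 0: the goods are complements.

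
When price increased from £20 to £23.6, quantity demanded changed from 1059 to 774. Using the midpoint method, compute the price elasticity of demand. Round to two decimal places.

%ΔQ = (774 − 1059)/[(1059 + 774)/2] = -285/916.5 ≈ -0.3110.
%ΔP = (23.6 − 20)/[(20 + 23.6)/2] = 3.6/21.8 ≈ 0.1651.
Arc elasticity E = %ΔQ/%ΔP ≈ -0.3110/0.1651 ≈ -1.88.
|E| > 1: demand is elastic over this range.

-1.88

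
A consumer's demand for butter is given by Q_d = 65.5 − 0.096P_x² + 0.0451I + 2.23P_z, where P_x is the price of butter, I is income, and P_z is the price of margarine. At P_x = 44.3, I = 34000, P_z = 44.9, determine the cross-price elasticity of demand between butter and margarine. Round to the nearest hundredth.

0.07

Substituting, Q_d = 65.5 − 0.096(44.3)² + 0.0451(34000) + 2.23(44.9) = 65.5 − 188.399 + 1533.4 + 100.127 = 1510.628.
∂Q_d/∂P_z = +2.23, so E_xy = 2.23·(44.9/1510.628) ≈ 0.07.
E_xy > 0: the goods are substitutes.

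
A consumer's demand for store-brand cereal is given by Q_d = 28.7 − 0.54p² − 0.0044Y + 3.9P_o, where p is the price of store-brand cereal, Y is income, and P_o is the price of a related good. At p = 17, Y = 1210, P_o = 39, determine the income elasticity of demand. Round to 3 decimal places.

-0.274

First evaluate Q_d: 28.7 − 0.54(17)² − 0.0044(1210) + 3.9(39) = 28.7 − 156.06 − 5.324 + 152.1 = 19.416.
∂Q_d/∂Y = −0.0044, so E_I = -0.0044·(1210/19.416) ≈ -0.274.
E_I < 0: inferior good.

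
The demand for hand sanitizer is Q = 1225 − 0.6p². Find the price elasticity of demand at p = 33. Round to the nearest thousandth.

-2.286

At p = 33, Q = 571.6.
dQ/dp = −2·0.6·p = −39.6.
Point elasticity E = (dQ/dp)·(p/Q) = -39.6 × 33/571.6 ≈ -2.286.
|E| > 1, so demand is elastic at this price.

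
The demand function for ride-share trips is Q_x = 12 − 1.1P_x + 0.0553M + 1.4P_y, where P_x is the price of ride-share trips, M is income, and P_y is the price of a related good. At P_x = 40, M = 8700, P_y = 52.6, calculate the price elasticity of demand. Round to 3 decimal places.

-0.084

At the given point, Q_x = 12 − 1.1(40) + 0.0553(8700) + 1.4(52.6) = 12 − 44 + 481.11 + 73.64 = 522.75.
∂Q_x/∂P_x = −1.1, so E_p = (−1.1)·(40/522.75) ≈ -0.084.
|E_p| < 1: demand is inelastic.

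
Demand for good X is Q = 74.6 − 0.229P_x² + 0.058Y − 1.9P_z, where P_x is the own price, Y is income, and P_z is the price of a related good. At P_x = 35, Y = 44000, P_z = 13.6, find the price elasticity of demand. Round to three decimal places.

-0.242

Q = 74.6 − 0.229(35)² + 0.058(44000) − 1.9(13.6) = 74.6 − 280.525 + 2552 − 25.84 = 2320.235.
∂Q/∂P_x = −2·0.229·P_x = -16.03, so E_p = -16.03·(35/2320.235) ≈ -0.242.
|E_p| < 1: demand is inelastic.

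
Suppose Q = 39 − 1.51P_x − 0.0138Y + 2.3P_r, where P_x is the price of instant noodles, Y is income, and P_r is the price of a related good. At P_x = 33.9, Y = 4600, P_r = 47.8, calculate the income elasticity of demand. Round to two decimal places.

Evaluating quantity at (P_x, Y, P_r) gives Q = 39 − 1.51(33.9) − 0.0138(4600) + 2.3(47.8) = 39 − 51.189 − 63.48 + 109.94 = 34.271.
∂Q/∂Y = −0.0138, so E_I = -0.0138·(4600/34.271) ≈ -1.85.
E_I < 0: inferior good.

-1.85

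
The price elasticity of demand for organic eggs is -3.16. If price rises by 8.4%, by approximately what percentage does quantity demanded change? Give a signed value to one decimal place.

%ΔQ ≈ E × %ΔP = (-3.16) × (8.4%) ≈ -26.5%.

-26.5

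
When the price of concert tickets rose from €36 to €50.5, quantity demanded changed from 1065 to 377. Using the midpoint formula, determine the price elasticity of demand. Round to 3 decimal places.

%ΔQ = (377 − 1065)/[(1065 + 377)/2] = -688/721 ≈ -0.9542.
%ΔP = (50.5 − 36)/[(36 + 50.5)/2] = 14.5/43.25 ≈ 0.3353.
Arc elasticity E = %ΔQ/%ΔP ≈ -0.9542/0.3353 ≈ -2.846.
|E| > 1: demand is elastic over this range.

-2.846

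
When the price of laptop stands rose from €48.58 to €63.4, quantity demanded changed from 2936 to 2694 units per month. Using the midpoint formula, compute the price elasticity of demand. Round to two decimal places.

%Δq = (2694 − 2936)/[(2936 + 2694)/2] = -242/2815 ≈ -0.0860.
%Δp = (63.4 − 48.58)/[(48.58 + 63.4)/2] = 14.82/55.99 ≈ 0.2647.
Arc elasticity E = %Δq/%Δp ≈ -0.0860/0.2647 ≈ -0.32.
|E| < 1: demand is inelastic over this range.

-0.32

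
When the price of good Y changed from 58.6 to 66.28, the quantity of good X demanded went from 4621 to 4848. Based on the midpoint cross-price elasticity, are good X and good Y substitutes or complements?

substitutes

%ΔQ_x = (4848 − 4621)/[(4621+4848)/2] = 227/4734.5 ≈ 0.0479.
%ΔP_y = (66.28 − 58.6)/[(58.6+66.28)/2] ≈ 0.1230.
E_xy = 0.0479/0.1230 ≈ 0.390.
E_xy > 0, so the goods are substitutes.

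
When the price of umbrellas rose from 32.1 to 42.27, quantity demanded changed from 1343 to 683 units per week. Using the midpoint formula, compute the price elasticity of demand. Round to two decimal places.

-2.38

%Δq = (683 − 1343)/[(1343 + 683)/2] = -660/1013 ≈ -0.6515.
%Δp = (42.27 − 32.1)/[(32.1 + 42.27)/2] = 10.17/37.185 ≈ 0.2735.
Arc elasticity E = %Δq/%Δp ≈ -0.6515/0.2735 ≈ -2.38.
|E| > 1: demand is elastic over this range.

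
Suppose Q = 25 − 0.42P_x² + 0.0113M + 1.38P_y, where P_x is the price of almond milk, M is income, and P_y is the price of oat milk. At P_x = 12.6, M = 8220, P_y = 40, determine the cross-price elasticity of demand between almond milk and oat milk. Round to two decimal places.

Evaluating quantity at (P_x, M, P_y) gives Q = 25 − 0.42(12.6)² + 0.0113(8220) + 1.38(40) = 25 − 66.6792 + 92.886 + 55.2 = 106.4068.
∂Q/∂P_y = +1.38, so E_xy = 1.38·(40/106.4068) ≈ 0.52.
E_xy > 0: the goods are substitutes.

0.52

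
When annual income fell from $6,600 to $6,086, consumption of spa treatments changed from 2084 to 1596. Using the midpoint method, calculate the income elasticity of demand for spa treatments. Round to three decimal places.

%ΔQ = (1596 − 2084)/[(2084+1596)/2] = -488/1840 ≈ -0.2652.
%ΔM = (6,086 − 6,600)/[(6,600+6,086)/2] = -514/6343 ≈ -0.0810.
E_I = %ΔQ/%ΔM ≈ 3.273.
E_I > 1: normal good (luxury).

3.273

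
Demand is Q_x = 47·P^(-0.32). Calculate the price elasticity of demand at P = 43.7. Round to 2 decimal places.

-0.32

For a Cobb–Douglas (constant-elasticity) form Q_x = A·P^α·…, the elasticity with respect to P equals the exponent α at every point.
Here the exponent on P is -0.32, so the price elasticity of demand is -0.32.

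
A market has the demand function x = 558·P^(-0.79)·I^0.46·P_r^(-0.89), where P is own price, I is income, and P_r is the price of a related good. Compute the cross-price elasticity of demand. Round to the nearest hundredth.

-0.89

For a Cobb–Douglas (constant-elasticity) form x = A·P_r^α·…, the elasticity with respect to P_r equals the exponent α at every point.
Here the exponent on P_r is -0.89, so the cross-price elasticity of demand is -0.89.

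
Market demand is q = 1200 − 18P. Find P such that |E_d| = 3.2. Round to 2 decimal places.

Set −bP/(a − bP) = −3.2 ⇒ bP = 3.2(a − bP) ⇒ bP(1+3.2) = 3.2·a.
P = 3.2·1200/(18·4.2) ≈ 50.79.

50.79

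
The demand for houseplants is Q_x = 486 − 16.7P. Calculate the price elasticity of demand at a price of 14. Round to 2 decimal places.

At P = 14, Q_x = 252.2.
dQ_x/dP = −16.7.
Point elasticity E = (dQ_x/dP)·(P/Q_x) = -16.7 × 14/252.2 ≈ -0.93.
|E| < 1, so demand is inelastic at this price.

-0.93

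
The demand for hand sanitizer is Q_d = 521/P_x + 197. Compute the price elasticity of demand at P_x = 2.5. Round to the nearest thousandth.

At P_x = 2.5, Q_d = 405.4.
dQ_d/dP_x = −521/P_x² = −83.36.
Point elasticity E = (dQ_d/dP_x)·(P_x/Q_d) = -83.36 × 2.5/405.4 ≈ -0.514.
|E| < 1, so demand is inelastic at this price.

-0.514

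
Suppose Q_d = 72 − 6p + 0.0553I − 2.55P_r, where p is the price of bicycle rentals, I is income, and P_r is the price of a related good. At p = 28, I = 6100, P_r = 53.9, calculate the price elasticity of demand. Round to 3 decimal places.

First evaluate Q_d: 72 − 6(28) + 0.0553(6100) − 2.55(53.9) = 72 − 168 + 337.33 − 137.445 = 103.885.
∂Q_d/∂p = −6, so E_p = (−6)·(28/103.885) ≈ -1.617.
|E_p| > 1: demand is elastic.

-1.617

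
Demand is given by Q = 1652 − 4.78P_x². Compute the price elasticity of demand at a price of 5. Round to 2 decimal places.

At P_x = 5, Q = 1532.5.
dQ/dP_x = −2·4.78·P_x = −47.8.
Point elasticity E = (dQ/dP_x)·(P_x/Q) = -47.8 × 5/1532.5 ≈ -0.16.
|E| < 1, so demand is inelastic at this price.

-0.16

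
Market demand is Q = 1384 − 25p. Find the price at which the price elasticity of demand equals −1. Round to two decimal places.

27.68

For linear demand Q = a − bp, E = −bp/(a − bp). |E| = 1 ⇒ bp = a − bp ⇒ p = a/(2b).
p = 1384/(2·25) = 27.68.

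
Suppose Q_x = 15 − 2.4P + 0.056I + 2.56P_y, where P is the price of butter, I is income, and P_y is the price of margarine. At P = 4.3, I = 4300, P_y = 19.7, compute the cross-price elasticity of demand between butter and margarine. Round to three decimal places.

First evaluate Q_x: 15 − 2.4(4.3) + 0.056(4300) + 2.56(19.7) = 15 − 10.32 + 240.8 + 50.432 = 295.912.
∂Q_x/∂P_y = +2.56, so E_xy = 2.56·(19.7/295.912) ≈ 0.170.
E_xy > 0: the goods are substitutes.

0.170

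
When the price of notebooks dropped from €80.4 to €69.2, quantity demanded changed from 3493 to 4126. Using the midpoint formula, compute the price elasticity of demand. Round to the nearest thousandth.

-1.110

%ΔQ = (4126 − 3493)/[(3493 + 4126)/2] = 633/3809.5 ≈ 0.1662.
%ΔP = (69.2 − 80.4)/[(80.4 + 69.2)/2] = -11.2/74.8 ≈ -0.1497.
Arc elasticity E = %ΔQ/%ΔP ≈ 0.1662/-0.1497 ≈ -1.110.
|E| > 1: demand is elastic over this range.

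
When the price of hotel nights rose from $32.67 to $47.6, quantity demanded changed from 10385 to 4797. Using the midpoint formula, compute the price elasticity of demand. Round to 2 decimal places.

%Δq = (4797 − 10385)/[(10385 + 4797)/2] = -5588/7591 ≈ -0.7361.
%ΔP = (47.6 − 32.67)/[(32.67 + 47.6)/2] = 14.93/40.135 ≈ 0.3720.
Arc elasticity E = %Δq/%ΔP ≈ -0.7361/0.3720 ≈ -1.98.
|E| > 1: demand is elastic over this range.

-1.98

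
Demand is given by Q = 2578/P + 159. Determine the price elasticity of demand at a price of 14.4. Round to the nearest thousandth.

At P = 14.4, Q = 338.0278.
dQ/dP = −2578/P² = −12.4325.
Point elasticity E = (dQ/dP)·(P/Q) = -12.4325 × 14.4/338.0278 ≈ -0.530.
|E| < 1, so demand is inelastic at this price.

-0.530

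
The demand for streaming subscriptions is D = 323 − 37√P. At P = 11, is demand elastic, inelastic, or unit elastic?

inelastic

At P = 11, D = 200.2849.
dD/dP = −37/(2√P) = −37/(2·3.3166).
Point elasticity E = (dD/dP)·(P/D) = -5.578 × 11/200.2849 ≈ -0.306.
|E| ≈ 0.306 < 1, so demand is inelastic.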